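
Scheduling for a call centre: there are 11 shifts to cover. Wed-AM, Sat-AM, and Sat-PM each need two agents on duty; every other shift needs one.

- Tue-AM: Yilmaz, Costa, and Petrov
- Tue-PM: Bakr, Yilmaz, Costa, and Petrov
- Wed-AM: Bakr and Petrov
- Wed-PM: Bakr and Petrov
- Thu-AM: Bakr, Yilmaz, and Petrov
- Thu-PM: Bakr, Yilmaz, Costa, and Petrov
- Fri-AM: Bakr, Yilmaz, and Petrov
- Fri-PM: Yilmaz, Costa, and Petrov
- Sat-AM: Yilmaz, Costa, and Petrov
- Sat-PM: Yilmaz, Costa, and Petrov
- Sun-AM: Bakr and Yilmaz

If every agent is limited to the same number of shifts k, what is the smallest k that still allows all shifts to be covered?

With 4 agents and 14 worker-slots to fill, someone must work at least ⌈14/4⌉ = 4 shifts, so k ≥ 4.
k = 4 works: Tue-AM→Yilmaz, Tue-PM→Costa, Wed-AM→Bakr+Petrov, Wed-PM→Bakr, Thu-AM→Bakr, Thu-PM→Costa, Fri-AM→Yilmaz, Fri-PM→Yilmaz, Sat-AM→Yilmaz+Costa, Sat-PM→Costa+Petrov, Sun-AM→Bakr.
Loads: Bakr 4, Yilmaz 4, Costa 4, Petrov 2 — all ≤ 4.

4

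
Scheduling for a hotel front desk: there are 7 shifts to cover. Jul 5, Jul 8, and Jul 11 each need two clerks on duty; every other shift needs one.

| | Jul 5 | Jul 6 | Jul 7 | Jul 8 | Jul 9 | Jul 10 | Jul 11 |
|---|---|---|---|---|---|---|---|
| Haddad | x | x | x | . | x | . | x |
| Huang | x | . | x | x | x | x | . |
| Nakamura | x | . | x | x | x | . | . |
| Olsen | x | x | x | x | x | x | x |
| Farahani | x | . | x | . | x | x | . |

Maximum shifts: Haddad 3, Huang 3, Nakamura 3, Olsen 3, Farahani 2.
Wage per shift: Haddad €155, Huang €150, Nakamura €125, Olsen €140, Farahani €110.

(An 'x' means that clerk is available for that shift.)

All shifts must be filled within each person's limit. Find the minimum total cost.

Jul 11 can only be covered by Haddad and Olsen, so that assignment is forced.
Picking the cheapest available clerk for each shift independently would cost €1265, but that ignores the shift limits.
An optimal schedule: Jul 5→Nakamura+Huang, Jul 6→Olsen, Jul 7→Farahani, Jul 8→Nakamura+Olsen, Jul 9→Nakamura, Jul 10→Farahani, Jul 11→Olsen+Haddad.
Total: 125 + 150 + 140 + 110 + 125 + 140 + 125 + 110 + 140 + 155 = €1320.

€1320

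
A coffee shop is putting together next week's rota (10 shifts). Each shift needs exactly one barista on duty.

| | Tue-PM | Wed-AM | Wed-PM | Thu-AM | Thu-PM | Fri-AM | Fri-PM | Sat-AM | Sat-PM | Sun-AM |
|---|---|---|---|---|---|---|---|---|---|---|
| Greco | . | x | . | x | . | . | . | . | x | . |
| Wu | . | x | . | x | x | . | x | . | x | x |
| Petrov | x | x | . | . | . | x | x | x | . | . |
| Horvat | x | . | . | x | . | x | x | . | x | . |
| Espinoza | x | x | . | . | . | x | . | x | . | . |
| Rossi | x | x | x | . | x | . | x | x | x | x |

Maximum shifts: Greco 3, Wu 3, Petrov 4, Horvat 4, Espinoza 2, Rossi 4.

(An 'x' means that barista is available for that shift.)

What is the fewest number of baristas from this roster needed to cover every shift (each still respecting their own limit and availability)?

3

10 slots to fill and no one can take more than 4, so at least ⌈10/4⌉ = 3 baristas are needed.
Greco, Petrov, and Rossi alone can cover everything: Tue-PM→Petrov, Wed-AM→Greco, Wed-PM→Rossi, Thu-AM→Greco, Thu-PM→Rossi, Fri-AM→Petrov, Fri-PM→Petrov, Sat-AM→Petrov, Sat-PM→Greco, Sun-AM→Rossi.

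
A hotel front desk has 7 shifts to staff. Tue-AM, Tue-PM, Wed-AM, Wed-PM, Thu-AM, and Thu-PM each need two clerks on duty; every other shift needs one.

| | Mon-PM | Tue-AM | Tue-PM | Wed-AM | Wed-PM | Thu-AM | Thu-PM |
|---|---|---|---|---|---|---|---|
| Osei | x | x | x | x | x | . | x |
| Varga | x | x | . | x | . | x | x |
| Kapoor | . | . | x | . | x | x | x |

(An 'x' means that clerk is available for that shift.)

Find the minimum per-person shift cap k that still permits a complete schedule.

With 3 clerks and 13 worker-slots to fill, someone must work at least ⌈13/3⌉ = 5 shifts, so k ≥ 5.
k = 5 works: Mon-PM→Osei, Tue-AM→Osei+Varga, Tue-PM→Osei+Kapoor, Wed-AM→Osei+Varga, Wed-PM→Osei+Kapoor, Thu-AM→Varga+Kapoor, Thu-PM→Varga+Kapoor.
Loads: Osei 5, Varga 4, Kapoor 4 — all ≤ 5.

5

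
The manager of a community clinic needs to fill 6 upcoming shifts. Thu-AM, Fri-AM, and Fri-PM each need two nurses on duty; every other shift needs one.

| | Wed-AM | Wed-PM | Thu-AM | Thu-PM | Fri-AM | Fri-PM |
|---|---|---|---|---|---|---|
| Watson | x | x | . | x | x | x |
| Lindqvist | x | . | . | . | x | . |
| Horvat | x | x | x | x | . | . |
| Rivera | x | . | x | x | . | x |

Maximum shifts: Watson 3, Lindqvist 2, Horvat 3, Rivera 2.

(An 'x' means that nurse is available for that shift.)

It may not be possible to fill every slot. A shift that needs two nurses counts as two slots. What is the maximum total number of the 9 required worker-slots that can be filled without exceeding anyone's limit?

9

Total capacity across all nurses is 3+2+3+2 = 10, and 9 slots are needed, so at most 9 can be filled.
An assignment achieving 9: Wed-AM→Lindqvist, Wed-PM→Watson, Thu-AM→Horvat+Rivera, Thu-PM→Horvat, Fri-AM→Watson+Lindqvist, Fri-PM→Watson+Rivera.
Loads: Watson 3/3, Lindqvist 2/2, Horvat 2/3, Rivera 2/2.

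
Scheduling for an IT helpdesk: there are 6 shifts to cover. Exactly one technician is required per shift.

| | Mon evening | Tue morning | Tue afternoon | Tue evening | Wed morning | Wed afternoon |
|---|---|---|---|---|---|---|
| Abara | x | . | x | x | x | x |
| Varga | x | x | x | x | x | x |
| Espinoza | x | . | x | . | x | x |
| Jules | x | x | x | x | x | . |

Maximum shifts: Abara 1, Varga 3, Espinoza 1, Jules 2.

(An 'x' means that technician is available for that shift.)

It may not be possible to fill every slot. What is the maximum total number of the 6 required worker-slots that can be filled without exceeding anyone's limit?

Total capacity across all technicians is 1+3+1+2 = 7, and 6 slots are needed, so at most 6 can be filled.
An assignment achieving 6: Mon evening→Varga, Tue morning→Varga, Tue afternoon→Espinoza, Tue evening→Abara, Wed morning→Jules, Wed afternoon→Varga.
Loads: Abara 1/1, Varga 3/3, Espinoza 1/1, Jules 1/2.

6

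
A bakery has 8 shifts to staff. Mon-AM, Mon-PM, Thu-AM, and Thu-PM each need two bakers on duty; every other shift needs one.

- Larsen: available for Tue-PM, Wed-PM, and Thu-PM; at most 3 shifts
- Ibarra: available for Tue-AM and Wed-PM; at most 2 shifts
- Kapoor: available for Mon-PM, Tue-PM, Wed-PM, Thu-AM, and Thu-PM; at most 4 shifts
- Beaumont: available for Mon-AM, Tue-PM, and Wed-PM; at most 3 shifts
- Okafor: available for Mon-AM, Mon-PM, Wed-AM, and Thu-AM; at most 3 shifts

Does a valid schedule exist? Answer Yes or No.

No

Total capacity is 15 and 12 slots are needed, so capacity alone doesn't rule it out.
Shifts {Mon-AM, Mon-PM, Wed-AM, Thu-AM} need 7 worker-slots in total, but the bakers available for any of those shifts (Kapoor, Beaumont, and Okafor) can supply at most 6 among them. So no valid schedule exists.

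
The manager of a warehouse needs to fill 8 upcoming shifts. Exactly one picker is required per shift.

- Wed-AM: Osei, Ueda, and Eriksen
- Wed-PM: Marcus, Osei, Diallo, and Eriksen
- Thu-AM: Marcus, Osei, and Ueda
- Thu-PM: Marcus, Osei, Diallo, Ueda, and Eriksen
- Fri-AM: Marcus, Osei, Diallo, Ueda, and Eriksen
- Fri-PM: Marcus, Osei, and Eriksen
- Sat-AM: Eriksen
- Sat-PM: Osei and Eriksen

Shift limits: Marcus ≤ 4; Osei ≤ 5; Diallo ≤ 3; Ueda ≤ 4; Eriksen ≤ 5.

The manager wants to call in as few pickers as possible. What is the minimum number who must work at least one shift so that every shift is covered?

8 slots to fill and no one can take more than 5, so at least ⌈8/5⌉ = 2 pickers are needed.
Marcus and Eriksen alone can cover everything: Wed-AM→Eriksen, Wed-PM→Marcus, Thu-AM→Marcus, Thu-PM→Marcus, Fri-AM→Marcus, Fri-PM→Eriksen, Sat-AM→Eriksen, Sat-PM→Eriksen.

2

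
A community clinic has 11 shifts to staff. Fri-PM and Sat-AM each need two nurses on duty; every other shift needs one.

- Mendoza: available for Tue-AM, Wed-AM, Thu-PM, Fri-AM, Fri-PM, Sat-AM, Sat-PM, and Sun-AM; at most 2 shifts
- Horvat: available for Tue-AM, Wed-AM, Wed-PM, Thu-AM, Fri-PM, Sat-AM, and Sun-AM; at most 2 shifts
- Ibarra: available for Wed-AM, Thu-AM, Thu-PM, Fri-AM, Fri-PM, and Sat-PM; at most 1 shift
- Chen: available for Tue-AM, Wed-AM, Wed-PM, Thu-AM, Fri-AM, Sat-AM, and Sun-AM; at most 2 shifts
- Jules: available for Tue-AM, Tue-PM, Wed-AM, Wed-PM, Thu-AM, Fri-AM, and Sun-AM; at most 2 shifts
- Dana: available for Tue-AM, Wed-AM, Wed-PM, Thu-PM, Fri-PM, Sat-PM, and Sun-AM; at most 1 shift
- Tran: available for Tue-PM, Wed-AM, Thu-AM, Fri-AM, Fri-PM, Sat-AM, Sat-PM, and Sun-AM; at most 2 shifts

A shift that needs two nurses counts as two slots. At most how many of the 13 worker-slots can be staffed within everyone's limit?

Total capacity across all nurses is 2+2+1+2+2+1+2 = 12, and 13 slots are needed, so at most 12 can be filled.
An assignment achieving 12: Tue-AM→Chen, Tue-PM→Jules, Wed-PM→Horvat, Thu-AM→Chen, Thu-PM→Mendoza, Fri-AM→Jules, Fri-PM→Dana+Tran, Sat-AM→Mendoza+Horvat, Sat-PM→Ibarra, Sun-AM→Tran.
Loads: Mendoza 2/2, Horvat 2/2, Ibarra 1/1, Chen 2/2, Jules 2/2, Dana 1/1, Tran 2/2.

12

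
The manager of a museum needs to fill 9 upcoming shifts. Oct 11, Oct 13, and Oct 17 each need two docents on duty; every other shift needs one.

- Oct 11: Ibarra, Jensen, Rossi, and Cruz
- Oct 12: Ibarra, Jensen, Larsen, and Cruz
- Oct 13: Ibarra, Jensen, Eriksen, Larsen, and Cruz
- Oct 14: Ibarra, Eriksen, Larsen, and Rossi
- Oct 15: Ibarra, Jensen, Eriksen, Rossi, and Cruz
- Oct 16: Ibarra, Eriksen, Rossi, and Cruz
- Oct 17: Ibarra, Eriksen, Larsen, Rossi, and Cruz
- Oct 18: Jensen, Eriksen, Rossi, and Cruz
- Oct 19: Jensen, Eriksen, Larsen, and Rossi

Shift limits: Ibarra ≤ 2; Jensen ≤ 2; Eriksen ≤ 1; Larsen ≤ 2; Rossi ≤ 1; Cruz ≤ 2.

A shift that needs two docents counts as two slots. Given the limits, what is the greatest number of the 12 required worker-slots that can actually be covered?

Total capacity across all docents is 2+2+1+2+1+2 = 10, and 12 slots are needed, so at most 10 can be filled.
An assignment achieving 10: Oct 11→Ibarra+Jensen, Oct 12→Ibarra, Oct 13→Larsen+Cruz, Oct 14→Eriksen, Oct 15→Cruz, Oct 16→Rossi, Oct 18→Jensen, Oct 19→Larsen.
Loads: Ibarra 2/2, Jensen 2/2, Eriksen 1/1, Larsen 2/2, Rossi 1/1, Cruz 2/2.

10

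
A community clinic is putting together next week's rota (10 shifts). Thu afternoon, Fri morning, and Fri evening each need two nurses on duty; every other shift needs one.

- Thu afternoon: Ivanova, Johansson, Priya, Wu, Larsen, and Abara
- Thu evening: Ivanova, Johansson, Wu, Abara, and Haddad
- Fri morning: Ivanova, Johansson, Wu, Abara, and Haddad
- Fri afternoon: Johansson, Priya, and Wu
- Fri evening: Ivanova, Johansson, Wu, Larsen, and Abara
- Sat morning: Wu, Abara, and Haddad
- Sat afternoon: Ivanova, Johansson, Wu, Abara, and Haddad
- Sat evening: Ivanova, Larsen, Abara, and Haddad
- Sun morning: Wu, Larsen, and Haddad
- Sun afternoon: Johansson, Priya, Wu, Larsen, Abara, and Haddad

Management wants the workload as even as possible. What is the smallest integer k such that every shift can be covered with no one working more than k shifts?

With 7 nurses and 13 worker-slots to fill, someone must work at least ⌈13/7⌉ = 2 shifts, so k ≥ 2.
k = 2 works: Thu afternoon→Priya+Larsen, Thu evening→Ivanova, Fri morning→Abara+Haddad, Fri afternoon→Johansson, Fri evening→Larsen+Abara, Sat morning→Wu, Sat afternoon→Johansson, Sat evening→Ivanova, Sun morning→Wu, Sun afternoon→Priya.
Loads: Ivanova 2, Johansson 2, Priya 2, Wu 2, Larsen 2, Abara 2, Haddad 1 — all ≤ 2.

2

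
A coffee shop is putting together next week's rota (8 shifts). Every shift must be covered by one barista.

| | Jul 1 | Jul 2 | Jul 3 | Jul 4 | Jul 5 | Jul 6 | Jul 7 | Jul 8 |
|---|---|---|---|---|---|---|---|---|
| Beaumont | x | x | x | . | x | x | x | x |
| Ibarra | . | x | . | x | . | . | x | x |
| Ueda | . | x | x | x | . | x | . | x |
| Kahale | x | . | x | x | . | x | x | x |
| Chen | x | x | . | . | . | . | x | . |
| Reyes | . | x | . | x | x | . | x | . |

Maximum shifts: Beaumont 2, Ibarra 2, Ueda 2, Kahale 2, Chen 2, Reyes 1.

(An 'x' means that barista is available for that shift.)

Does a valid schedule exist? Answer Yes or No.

Yes

One valid schedule: Jul 1→Beaumont, Jul 2→Chen, Jul 3→Ueda, Jul 4→Ibarra, Jul 5→Beaumont, Jul 6→Ueda, Jul 7→Kahale, Jul 8→Ibarra.
Loads: Beaumont 2/2, Ibarra 2/2, Ueda 2/2, Kahale 1/2, Chen 1/2, Reyes 0/1 — all within limits.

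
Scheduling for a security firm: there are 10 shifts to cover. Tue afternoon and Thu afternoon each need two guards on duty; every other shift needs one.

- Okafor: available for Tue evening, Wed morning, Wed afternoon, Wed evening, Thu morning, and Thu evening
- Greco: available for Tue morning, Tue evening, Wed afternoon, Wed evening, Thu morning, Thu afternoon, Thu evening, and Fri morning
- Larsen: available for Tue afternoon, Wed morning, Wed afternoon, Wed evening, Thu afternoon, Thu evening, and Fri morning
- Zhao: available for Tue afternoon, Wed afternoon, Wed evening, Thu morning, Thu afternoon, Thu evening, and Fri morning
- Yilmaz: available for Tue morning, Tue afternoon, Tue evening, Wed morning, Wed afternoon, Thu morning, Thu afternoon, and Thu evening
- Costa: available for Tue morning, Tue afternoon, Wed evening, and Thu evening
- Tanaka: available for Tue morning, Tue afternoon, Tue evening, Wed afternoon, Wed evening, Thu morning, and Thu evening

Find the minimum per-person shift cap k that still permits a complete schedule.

With 7 guards and 12 worker-slots to fill, someone must work at least ⌈12/7⌉ = 2 shifts, so k ≥ 2.
k = 2 works: Tue morning→Greco, Tue afternoon→Costa+Tanaka, Tue evening→Okafor, Wed morning→Okafor, Wed afternoon→Larsen, Wed evening→Larsen, Thu morning→Zhao, Thu afternoon→Zhao+Yilmaz, Thu evening→Yilmaz, Fri morning→Greco.
Loads: Okafor 2, Greco 2, Larsen 2, Zhao 2, Yilmaz 2, Costa 1, Tanaka 1 — all ≤ 2.

2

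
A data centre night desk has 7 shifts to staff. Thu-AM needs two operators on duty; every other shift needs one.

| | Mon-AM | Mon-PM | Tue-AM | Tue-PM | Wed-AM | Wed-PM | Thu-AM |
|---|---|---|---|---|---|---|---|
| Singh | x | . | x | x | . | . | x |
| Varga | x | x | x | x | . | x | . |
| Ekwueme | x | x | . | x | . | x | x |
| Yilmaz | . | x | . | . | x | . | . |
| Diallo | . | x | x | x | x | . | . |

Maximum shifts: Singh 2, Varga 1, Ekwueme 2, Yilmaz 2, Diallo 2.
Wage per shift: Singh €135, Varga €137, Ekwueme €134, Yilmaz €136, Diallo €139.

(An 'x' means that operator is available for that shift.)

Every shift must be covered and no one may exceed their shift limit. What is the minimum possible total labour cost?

Thu-AM can only be covered by Singh and Ekwueme, so that assignment is forced.
Picking the cheapest available operator for each shift independently would cost €1076, but that ignores the shift limits.
An optimal schedule: Mon-AM→Singh, Mon-PM→Yilmaz, Tue-AM→Varga, Tue-PM→Diallo, Wed-AM→Yilmaz, Wed-PM→Ekwueme, Thu-AM→Ekwueme+Singh.
Total: 135 + 136 + 137 + 139 + 136 + 134 + 134 + 135 = €1086.

€1086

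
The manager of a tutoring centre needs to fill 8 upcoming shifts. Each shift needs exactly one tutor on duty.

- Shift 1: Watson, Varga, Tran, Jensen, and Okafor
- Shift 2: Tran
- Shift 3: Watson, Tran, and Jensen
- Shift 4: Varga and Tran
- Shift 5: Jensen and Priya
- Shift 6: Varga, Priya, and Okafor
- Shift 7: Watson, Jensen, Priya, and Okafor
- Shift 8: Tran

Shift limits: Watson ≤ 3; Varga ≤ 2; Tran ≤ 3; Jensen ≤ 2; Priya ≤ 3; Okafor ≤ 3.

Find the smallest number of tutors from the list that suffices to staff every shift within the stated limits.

3

8 slots to fill and no one can take more than 3, so at least ⌈8/3⌉ = 3 tutors are needed.
Watson, Tran, and Priya alone can cover everything: Shift 1→Watson, Shift 2→Tran, Shift 3→Watson, Shift 4→Tran, Shift 5→Priya, Shift 6→Priya, Shift 7→Watson, Shift 8→Tran.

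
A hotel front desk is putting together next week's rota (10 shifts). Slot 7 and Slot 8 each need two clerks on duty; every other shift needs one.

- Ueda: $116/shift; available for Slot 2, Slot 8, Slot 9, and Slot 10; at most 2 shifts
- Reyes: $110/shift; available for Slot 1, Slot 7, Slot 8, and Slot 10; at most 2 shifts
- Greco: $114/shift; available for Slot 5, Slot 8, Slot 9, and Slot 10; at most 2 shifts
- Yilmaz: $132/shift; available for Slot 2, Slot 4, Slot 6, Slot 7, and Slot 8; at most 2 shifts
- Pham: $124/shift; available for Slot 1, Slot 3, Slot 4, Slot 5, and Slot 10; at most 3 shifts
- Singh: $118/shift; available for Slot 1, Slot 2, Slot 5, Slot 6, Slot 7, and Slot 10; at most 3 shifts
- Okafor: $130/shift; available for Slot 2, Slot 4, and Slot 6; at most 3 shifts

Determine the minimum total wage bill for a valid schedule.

Slot 3 can only be covered by Pham, so that assignment is forced.
Picking the cheapest available clerk for each shift independently would cost $1382, but that ignores the shift limits.
An optimal schedule: Slot 1→Reyes, Slot 2→Ueda, Slot 3→Pham, Slot 4→Pham, Slot 5→Singh, Slot 6→Singh, Slot 7→Reyes+Singh, Slot 8→Greco+Ueda, Slot 9→Greco, Slot 10→Pham.
Total: 110 + 116 + 124 + 124 + 118 + 118 + 110 + 118 + 114 + 116 + 114 + 124 = $1406.

$1406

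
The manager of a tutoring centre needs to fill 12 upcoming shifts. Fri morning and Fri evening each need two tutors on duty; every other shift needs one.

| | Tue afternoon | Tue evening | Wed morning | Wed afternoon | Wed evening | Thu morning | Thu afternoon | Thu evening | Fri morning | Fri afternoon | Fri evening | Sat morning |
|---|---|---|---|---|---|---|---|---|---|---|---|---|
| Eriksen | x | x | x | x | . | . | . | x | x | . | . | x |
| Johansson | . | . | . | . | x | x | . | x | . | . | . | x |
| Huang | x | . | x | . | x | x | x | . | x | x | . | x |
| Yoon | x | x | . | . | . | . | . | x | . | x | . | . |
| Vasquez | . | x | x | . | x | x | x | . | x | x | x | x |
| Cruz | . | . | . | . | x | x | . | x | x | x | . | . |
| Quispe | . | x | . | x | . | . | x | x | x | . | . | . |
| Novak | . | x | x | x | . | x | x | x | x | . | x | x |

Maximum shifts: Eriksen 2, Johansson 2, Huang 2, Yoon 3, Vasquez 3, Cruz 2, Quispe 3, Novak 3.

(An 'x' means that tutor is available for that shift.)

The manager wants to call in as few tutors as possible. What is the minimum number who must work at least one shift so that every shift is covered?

5

14 slots to fill and no one can take more than 3, so at least ⌈14/3⌉ = 5 tutors are needed.
Eriksen, Yoon, Vasquez, Quispe, and Novak alone can cover everything: Tue afternoon→Eriksen, Tue evening→Yoon, Wed morning→Eriksen, Wed afternoon→Quispe, Wed evening→Vasquez, Thu morning→Vasquez, Thu afternoon→Quispe, Thu evening→Yoon, Fri morning→Quispe+Novak, Fri afternoon→Yoon, Fri evening→Vasquez+Novak, Sat morning→Novak.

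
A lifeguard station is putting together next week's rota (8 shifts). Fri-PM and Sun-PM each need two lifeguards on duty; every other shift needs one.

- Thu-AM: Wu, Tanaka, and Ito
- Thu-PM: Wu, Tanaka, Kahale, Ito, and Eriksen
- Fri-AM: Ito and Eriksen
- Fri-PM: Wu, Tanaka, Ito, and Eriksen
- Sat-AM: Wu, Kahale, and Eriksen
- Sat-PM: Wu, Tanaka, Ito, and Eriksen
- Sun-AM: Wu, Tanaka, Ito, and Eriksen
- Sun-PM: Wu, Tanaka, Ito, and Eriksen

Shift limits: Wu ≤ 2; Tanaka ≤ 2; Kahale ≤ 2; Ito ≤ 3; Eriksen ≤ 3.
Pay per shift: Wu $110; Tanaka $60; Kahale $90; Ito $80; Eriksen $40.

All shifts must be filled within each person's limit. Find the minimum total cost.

Picking the cheapest available lifeguard for each shift independently would cost $460, but that ignores the shift limits.
An optimal schedule: Thu-AM→Tanaka, Thu-PM→Kahale, Fri-AM→Eriksen, Fri-PM→Eriksen+Ito, Sat-AM→Kahale, Sat-PM→Eriksen, Sun-AM→Ito, Sun-PM→Tanaka+Ito.
Total: 60 + 90 + 40 + 40 + 80 + 90 + 40 + 80 + 60 + 80 = $660.

$660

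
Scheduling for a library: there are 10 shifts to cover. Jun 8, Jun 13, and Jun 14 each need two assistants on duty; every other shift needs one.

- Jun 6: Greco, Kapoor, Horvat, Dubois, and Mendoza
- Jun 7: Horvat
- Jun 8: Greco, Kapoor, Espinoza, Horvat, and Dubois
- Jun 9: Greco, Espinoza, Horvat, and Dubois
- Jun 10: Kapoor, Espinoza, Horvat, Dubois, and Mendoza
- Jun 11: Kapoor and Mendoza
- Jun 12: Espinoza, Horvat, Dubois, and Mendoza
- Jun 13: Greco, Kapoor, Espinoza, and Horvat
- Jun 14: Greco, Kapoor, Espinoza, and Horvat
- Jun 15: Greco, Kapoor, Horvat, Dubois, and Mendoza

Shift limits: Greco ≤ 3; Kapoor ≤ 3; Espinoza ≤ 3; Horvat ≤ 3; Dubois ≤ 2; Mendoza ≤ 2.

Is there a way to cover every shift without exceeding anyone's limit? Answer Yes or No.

Yes

Jun 7 can only be covered by Horvat, so that assignment is forced.
One valid schedule: Jun 6→Greco, Jun 7→Horvat, Jun 8→Horvat+Dubois, Jun 9→Greco, Jun 10→Kapoor, Jun 11→Kapoor, Jun 12→Espinoza, Jun 13→Kapoor+Espinoza, Jun 14→Espinoza+Horvat, Jun 15→Greco.
Loads: Greco 3/3, Kapoor 3/3, Espinoza 3/3, Horvat 3/3, Dubois 1/2, Mendoza 0/2 — all within limits.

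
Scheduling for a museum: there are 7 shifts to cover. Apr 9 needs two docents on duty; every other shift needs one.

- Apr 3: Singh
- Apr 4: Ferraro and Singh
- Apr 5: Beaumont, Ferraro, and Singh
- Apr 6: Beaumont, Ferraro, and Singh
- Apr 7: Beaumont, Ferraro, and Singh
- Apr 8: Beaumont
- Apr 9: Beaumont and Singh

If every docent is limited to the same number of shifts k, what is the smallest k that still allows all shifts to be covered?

With 3 docents and 8 worker-slots to fill, someone must work at least ⌈8/3⌉ = 3 shifts, so k ≥ 3.
k = 3 works: Apr 3→Singh, Apr 4→Ferraro, Apr 5→Beaumont, Apr 6→Ferraro, Apr 7→Ferraro, Apr 8→Beaumont, Apr 9→Beaumont+Singh.
Loads: Beaumont 3, Ferraro 3, Singh 2 — all ≤ 3.

3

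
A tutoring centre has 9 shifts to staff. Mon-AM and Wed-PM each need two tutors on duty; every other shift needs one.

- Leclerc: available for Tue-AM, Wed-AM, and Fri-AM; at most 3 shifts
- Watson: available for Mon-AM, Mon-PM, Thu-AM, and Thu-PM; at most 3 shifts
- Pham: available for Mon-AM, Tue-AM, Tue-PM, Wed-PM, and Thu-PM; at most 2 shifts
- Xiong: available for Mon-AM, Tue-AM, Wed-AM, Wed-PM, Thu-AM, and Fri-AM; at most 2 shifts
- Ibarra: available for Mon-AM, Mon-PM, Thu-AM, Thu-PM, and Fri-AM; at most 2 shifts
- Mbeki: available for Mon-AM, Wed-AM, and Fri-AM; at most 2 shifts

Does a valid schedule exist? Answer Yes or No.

Tue-PM can only be covered by Pham, so that assignment is forced.
Wed-PM can only be covered by Pham and Xiong, so that assignment is forced.
One valid schedule: Mon-AM→Xiong+Ibarra, Mon-PM→Watson, Tue-AM→Leclerc, Tue-PM→Pham, Wed-AM→Leclerc, Wed-PM→Pham+Xiong, Thu-AM→Watson, Thu-PM→Watson, Fri-AM→Leclerc.
Loads: Leclerc 3/3, Watson 3/3, Pham 2/2, Xiong 2/2, Ibarra 1/2, Mbeki 0/2 — all within limits.

Yes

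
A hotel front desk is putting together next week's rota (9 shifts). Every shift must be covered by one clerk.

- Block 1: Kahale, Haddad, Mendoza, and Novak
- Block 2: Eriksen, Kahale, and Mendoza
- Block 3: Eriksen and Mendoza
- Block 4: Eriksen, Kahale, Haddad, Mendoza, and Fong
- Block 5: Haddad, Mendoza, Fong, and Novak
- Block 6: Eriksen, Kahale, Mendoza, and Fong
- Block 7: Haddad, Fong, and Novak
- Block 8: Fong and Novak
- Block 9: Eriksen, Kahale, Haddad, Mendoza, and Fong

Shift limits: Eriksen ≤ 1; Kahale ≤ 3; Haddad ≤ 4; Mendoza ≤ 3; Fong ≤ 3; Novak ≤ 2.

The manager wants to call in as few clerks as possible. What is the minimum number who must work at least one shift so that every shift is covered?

3

9 slots to fill and no one can take more than 4, so at least ⌈9/4⌉ = 3 clerks are needed.
Kahale, Mendoza, and Fong alone can cover everything: Block 1→Kahale, Block 2→Kahale, Block 3→Mendoza, Block 4→Kahale, Block 5→Mendoza, Block 6→Mendoza, Block 7→Fong, Block 8→Fong, Block 9→Fong.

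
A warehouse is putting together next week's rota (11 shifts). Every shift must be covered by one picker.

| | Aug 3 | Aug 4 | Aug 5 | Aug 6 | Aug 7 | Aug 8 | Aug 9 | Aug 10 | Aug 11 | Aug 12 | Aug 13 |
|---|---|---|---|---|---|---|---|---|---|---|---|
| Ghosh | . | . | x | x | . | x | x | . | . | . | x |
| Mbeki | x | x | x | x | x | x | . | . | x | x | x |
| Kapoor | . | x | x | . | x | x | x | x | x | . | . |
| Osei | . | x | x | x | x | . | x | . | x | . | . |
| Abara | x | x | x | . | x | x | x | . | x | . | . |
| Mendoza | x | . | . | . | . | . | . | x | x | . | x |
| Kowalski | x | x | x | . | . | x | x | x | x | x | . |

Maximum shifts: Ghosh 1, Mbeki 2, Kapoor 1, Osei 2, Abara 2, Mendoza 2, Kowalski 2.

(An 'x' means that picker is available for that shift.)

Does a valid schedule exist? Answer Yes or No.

Yes

One valid schedule: Aug 3→Abara, Aug 4→Osei, Aug 5→Kowalski, Aug 6→Ghosh, Aug 7→Osei, Aug 8→Abara, Aug 9→Kowalski, Aug 10→Kapoor, Aug 11→Mendoza, Aug 12→Mbeki, Aug 13→Mbeki.
Loads: Ghosh 1/1, Mbeki 2/2, Kapoor 1/1, Osei 2/2, Abara 2/2, Mendoza 1/2, Kowalski 2/2 — all within limits.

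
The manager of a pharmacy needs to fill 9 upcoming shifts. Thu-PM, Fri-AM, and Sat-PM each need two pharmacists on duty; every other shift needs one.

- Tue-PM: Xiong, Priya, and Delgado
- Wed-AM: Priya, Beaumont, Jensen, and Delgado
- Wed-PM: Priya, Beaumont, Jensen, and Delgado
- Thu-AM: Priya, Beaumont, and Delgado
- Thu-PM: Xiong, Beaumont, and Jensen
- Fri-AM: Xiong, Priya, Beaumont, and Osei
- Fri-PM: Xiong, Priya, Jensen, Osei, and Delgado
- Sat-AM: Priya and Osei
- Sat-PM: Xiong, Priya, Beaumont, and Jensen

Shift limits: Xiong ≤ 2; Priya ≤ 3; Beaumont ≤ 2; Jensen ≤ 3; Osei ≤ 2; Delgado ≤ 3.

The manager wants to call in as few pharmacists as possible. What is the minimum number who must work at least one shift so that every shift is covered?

12 slots to fill and no one can take more than 3, so at least ⌈12/3⌉ = 4 pharmacists are needed.
Any 4 pharmacists together have capacity at most 3+3+3+2 = 11 < 12 slots, so 4 can never suffice.
Xiong, Priya, Beaumont, Jensen, and Osei alone can cover everything: Tue-PM→Xiong, Wed-AM→Priya, Wed-PM→Jensen, Thu-AM→Priya, Thu-PM→Xiong+Jensen, Fri-AM→Beaumont+Osei, Fri-PM→Osei, Sat-AM→Priya, Sat-PM→Beaumont+Jensen.

5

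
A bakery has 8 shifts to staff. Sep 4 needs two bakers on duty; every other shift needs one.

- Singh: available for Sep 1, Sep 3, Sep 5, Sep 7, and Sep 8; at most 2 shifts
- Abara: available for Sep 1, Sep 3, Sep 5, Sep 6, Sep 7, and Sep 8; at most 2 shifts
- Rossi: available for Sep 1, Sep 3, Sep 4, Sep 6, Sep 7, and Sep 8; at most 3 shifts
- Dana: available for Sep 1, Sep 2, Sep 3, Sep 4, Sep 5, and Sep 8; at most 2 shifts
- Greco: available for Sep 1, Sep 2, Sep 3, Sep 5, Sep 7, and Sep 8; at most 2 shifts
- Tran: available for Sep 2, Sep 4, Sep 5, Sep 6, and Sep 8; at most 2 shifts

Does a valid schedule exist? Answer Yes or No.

One valid schedule: Sep 1→Singh, Sep 2→Dana, Sep 3→Abara, Sep 4→Rossi+Dana, Sep 5→Greco, Sep 6→Abara, Sep 7→Singh, Sep 8→Rossi.
Loads: Singh 2/2, Abara 2/2, Rossi 2/3, Dana 2/2, Greco 1/2, Tran 0/2 — all within limits.

Yes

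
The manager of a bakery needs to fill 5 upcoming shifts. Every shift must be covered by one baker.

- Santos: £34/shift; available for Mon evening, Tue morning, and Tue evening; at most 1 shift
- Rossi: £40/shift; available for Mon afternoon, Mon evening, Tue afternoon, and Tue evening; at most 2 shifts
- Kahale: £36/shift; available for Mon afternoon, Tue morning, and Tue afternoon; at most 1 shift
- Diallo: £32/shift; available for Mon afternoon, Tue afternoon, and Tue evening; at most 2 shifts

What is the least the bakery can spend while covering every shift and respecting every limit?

£174

Picking the cheapest available baker for each shift independently would cost £164, but that ignores the shift limits.
An optimal schedule: Mon afternoon→Diallo, Mon evening→Santos, Tue morning→Kahale, Tue afternoon→Diallo, Tue evening→Rossi.
Total: 32 + 34 + 36 + 32 + 40 = £174.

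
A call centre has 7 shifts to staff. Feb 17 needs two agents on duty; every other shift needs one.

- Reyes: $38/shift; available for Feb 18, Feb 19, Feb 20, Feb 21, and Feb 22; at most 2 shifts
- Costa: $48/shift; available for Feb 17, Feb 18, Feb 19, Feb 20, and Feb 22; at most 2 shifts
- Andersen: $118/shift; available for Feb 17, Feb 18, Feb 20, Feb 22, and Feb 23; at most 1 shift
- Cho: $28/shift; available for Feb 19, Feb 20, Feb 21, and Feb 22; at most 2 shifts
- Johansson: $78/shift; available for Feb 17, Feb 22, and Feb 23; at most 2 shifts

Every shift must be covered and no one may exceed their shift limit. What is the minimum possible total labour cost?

Picking the cheapest available agent for each shift independently would cost $354, but that ignores the shift limits.
An optimal schedule: Feb 17→Costa+Johansson, Feb 18→Reyes, Feb 19→Cho, Feb 20→Reyes, Feb 21→Cho, Feb 22→Costa, Feb 23→Johansson.
Total: 48 + 78 + 38 + 28 + 38 + 28 + 48 + 78 = $384.

$384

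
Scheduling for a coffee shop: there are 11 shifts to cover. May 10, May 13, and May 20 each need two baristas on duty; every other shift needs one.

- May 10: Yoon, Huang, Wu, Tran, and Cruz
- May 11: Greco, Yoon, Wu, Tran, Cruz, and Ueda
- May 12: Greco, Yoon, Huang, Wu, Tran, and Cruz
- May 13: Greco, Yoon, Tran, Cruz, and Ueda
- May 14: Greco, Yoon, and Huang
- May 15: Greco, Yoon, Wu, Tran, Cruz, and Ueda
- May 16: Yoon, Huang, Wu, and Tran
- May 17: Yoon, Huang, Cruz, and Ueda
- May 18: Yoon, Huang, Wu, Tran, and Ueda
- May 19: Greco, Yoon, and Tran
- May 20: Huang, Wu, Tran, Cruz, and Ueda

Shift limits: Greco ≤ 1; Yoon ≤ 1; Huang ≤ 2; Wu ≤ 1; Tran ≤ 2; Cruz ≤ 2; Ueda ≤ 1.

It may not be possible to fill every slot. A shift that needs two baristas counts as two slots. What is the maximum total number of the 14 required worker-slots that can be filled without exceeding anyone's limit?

10

Total capacity across all baristas is 1+1+2+1+2+2+1 = 10, and 14 slots are needed, so at most 10 can be filled.
An assignment achieving 10: May 10→Wu+Tran, May 13→Tran+Cruz, May 14→Greco, May 16→Huang, May 17→Huang, May 18→Ueda, May 19→Yoon, May 20→Cruz.
Loads: Greco 1/1, Yoon 1/1, Huang 2/2, Wu 1/1, Tran 2/2, Cruz 2/2, Ueda 1/1.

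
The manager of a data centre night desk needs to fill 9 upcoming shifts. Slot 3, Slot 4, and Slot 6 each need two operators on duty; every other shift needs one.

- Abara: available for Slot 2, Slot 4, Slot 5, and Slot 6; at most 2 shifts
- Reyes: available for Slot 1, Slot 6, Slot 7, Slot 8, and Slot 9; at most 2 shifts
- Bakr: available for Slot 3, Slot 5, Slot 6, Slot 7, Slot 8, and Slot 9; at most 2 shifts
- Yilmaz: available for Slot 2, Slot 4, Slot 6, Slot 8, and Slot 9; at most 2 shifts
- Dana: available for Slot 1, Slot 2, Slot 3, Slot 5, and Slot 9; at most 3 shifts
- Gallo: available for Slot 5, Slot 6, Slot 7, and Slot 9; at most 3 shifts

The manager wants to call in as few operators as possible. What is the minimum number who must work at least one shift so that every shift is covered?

12 slots to fill and no one can take more than 3, so at least ⌈12/3⌉ = 4 operators are needed.
Any 4 operators together have capacity at most 3+3+2+2 = 10 < 12 slots, so 4 can never suffice.
Abara, Bakr, Yilmaz, Dana, and Gallo alone can cover everything: Slot 1→Dana, Slot 2→Dana, Slot 3→Bakr+Dana, Slot 4→Abara+Yilmaz, Slot 5→Gallo, Slot 6→Abara+Gallo, Slot 7→Bakr, Slot 8→Yilmaz, Slot 9→Gallo.

5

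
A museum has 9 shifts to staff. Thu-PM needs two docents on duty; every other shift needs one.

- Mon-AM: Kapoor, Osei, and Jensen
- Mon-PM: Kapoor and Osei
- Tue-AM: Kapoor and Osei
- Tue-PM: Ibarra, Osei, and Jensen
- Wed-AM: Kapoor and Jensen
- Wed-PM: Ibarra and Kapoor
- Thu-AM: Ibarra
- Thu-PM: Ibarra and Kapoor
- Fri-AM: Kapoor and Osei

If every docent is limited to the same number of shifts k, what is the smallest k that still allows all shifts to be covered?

With 4 docents and 10 worker-slots to fill, someone must work at least ⌈10/4⌉ = 3 shifts, so k ≥ 3.
k = 3 works: Mon-AM→Osei, Mon-PM→Kapoor, Tue-AM→Kapoor, Tue-PM→Osei, Wed-AM→Jensen, Wed-PM→Ibarra, Thu-AM→Ibarra, Thu-PM→Ibarra+Kapoor, Fri-AM→Osei.
Loads: Ibarra 3, Kapoor 3, Osei 3, Jensen 1 — all ≤ 3.

3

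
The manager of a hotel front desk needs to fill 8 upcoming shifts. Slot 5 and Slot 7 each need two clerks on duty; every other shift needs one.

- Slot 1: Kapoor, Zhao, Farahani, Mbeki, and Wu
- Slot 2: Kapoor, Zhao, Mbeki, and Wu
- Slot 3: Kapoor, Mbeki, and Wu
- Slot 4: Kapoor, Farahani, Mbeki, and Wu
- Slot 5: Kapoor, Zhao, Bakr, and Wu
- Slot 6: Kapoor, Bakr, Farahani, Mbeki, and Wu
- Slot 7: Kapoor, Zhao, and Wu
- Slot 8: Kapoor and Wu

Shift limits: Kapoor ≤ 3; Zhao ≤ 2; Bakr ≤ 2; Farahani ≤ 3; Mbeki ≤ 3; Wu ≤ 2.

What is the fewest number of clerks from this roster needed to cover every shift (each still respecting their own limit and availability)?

10 slots to fill and no one can take more than 3, so at least ⌈10/3⌉ = 4 clerks are needed.
Kapoor, Zhao, Bakr, and Mbeki alone can cover everything: Slot 1→Mbeki, Slot 2→Mbeki, Slot 3→Kapoor, Slot 4→Mbeki, Slot 5→Zhao+Bakr, Slot 6→Bakr, Slot 7→Kapoor+Zhao, Slot 8→Kapoor.

4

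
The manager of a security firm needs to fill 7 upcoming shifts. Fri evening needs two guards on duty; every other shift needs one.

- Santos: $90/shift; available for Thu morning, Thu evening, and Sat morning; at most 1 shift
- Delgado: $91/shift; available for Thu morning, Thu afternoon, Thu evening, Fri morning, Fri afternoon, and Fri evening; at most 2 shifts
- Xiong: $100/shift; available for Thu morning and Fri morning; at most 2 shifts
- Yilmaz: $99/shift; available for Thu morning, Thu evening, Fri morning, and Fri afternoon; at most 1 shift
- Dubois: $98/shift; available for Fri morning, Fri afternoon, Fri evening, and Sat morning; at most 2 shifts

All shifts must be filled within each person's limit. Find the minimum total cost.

Thu afternoon can only be covered by Delgado, so that assignment is forced.
Fri evening can only be covered by Delgado and Dubois, so that assignment is forced.
Picking the cheapest available guard for each shift independently would cost $732, but that ignores the shift limits.
An optimal schedule: Thu morning→Xiong, Thu afternoon→Delgado, Thu evening→Yilmaz, Fri morning→Xiong, Fri afternoon→Dubois, Fri evening→Delgado+Dubois, Sat morning→Santos.
Total: 100 + 91 + 99 + 100 + 98 + 91 + 98 + 90 = $767.

$767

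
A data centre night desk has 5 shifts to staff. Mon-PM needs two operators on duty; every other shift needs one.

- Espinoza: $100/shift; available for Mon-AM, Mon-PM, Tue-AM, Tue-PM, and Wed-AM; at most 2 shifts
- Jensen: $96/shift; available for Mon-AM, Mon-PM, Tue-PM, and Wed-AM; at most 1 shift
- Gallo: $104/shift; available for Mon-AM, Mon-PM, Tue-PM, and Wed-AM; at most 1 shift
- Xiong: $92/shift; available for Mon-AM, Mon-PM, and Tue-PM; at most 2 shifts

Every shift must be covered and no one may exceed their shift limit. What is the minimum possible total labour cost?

Tue-AM can only be covered by Espinoza, so that assignment is forced.
Picking the cheapest available operator for each shift independently would cost $568, but that ignores the shift limits.
An optimal schedule: Mon-AM→Jensen, Mon-PM→Gallo+Xiong, Tue-AM→Espinoza, Tue-PM→Xiong, Wed-AM→Espinoza.
Total: 96 + 104 + 92 + 100 + 92 + 100 = $584.

$584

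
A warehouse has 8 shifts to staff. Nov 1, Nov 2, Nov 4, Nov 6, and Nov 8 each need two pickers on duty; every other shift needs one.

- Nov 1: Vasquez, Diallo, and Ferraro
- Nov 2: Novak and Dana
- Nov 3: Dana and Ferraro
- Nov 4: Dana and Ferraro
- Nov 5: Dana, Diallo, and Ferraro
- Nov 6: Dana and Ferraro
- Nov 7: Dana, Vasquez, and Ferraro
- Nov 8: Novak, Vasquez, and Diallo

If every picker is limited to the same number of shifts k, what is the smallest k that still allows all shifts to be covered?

With 5 pickers and 13 worker-slots to fill, someone must work at least ⌈13/5⌉ = 3 shifts, so k ≥ 3.
k = 3 works: Nov 1→Vasquez+Diallo, Nov 2→Novak+Dana, Nov 3→Ferraro, Nov 4→Dana+Ferraro, Nov 5→Diallo, Nov 6→Dana+Ferraro, Nov 7→Vasquez, Nov 8→Novak+Vasquez.
Loads: Novak 2, Dana 3, Vasquez 3, Diallo 2, Ferraro 3 — all ≤ 3.

3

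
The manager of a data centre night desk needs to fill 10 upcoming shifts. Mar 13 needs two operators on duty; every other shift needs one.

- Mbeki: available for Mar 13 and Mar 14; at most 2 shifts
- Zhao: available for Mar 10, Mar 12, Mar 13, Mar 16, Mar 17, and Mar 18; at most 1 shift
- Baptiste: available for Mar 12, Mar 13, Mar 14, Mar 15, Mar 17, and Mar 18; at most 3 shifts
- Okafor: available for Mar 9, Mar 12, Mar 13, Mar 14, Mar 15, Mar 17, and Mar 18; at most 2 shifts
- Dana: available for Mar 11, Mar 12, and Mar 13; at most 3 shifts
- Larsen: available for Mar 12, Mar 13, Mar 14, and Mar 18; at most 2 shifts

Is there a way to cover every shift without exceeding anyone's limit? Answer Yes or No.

Total capacity is 13 and 11 slots are needed, so capacity alone doesn't rule it out.
Shifts {Mar 10, Mar 16} need 2 worker-slots in total, but the operators available for any of those shifts (Zhao) can supply at most 1 among them. So no valid schedule exists.

No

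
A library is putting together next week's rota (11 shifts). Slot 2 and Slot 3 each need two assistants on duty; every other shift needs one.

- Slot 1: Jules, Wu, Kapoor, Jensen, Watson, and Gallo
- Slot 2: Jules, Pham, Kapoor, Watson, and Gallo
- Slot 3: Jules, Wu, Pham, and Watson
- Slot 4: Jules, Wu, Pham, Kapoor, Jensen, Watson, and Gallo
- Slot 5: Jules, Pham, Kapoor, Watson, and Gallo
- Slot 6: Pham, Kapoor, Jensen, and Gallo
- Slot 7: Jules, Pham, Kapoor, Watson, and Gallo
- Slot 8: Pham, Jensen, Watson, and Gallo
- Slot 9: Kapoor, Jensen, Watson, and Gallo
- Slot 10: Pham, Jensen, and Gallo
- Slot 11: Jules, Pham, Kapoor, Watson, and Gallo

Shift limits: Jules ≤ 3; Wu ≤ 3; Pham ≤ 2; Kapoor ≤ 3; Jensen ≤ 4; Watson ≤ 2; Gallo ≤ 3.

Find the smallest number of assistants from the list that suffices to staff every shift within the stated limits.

13 slots to fill and no one can take more than 4, so at least ⌈13/4⌉ = 4 assistants are needed.
Jules, Wu, Kapoor, and Jensen alone can cover everything: Slot 1→Wu, Slot 2→Jules+Kapoor, Slot 3→Jules+Wu, Slot 4→Wu, Slot 5→Jules, Slot 6→Jensen, Slot 7→Kapoor, Slot 8→Jensen, Slot 9→Jensen, Slot 10→Jensen, Slot 11→Kapoor.

4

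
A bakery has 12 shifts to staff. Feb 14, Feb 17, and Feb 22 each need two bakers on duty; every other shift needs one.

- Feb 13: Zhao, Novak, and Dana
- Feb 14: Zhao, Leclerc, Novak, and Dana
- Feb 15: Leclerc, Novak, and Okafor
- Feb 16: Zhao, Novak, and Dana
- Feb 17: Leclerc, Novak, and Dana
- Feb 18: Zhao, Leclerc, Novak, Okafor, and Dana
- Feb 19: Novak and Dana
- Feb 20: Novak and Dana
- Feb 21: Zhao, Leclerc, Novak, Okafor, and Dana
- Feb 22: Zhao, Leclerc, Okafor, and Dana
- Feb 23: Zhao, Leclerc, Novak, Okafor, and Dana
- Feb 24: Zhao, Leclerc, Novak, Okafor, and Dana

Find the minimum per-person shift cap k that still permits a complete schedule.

3

With 5 bakers and 15 worker-slots to fill, someone must work at least ⌈15/5⌉ = 3 shifts, so k ≥ 3.
k = 3 works: Feb 13→Zhao, Feb 14→Leclerc+Dana, Feb 15→Leclerc, Feb 16→Zhao, Feb 17→Leclerc+Novak, Feb 18→Zhao, Feb 19→Novak, Feb 20→Novak, Feb 21→Okafor, Feb 22→Okafor+Dana, Feb 23→Okafor, Feb 24→Dana.
Loads: Zhao 3, Leclerc 3, Novak 3, Okafor 3, Dana 3 — all ≤ 3.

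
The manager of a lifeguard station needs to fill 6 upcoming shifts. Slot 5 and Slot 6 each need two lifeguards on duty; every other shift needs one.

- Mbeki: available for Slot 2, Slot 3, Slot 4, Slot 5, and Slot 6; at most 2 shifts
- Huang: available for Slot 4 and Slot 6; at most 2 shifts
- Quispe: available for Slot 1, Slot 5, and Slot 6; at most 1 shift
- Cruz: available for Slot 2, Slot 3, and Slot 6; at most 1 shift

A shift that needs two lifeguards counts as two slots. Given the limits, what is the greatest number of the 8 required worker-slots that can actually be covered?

Total capacity across all lifeguards is 2+2+1+1 = 6, and 8 slots are needed, so at most 6 can be filled.
An assignment achieving 6: Slot 1→Quispe, Slot 2→Mbeki, Slot 3→Mbeki, Slot 4→Huang, Slot 6→Huang+Cruz.
Loads: Mbeki 2/2, Huang 2/2, Quispe 1/1, Cruz 1/1.

6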